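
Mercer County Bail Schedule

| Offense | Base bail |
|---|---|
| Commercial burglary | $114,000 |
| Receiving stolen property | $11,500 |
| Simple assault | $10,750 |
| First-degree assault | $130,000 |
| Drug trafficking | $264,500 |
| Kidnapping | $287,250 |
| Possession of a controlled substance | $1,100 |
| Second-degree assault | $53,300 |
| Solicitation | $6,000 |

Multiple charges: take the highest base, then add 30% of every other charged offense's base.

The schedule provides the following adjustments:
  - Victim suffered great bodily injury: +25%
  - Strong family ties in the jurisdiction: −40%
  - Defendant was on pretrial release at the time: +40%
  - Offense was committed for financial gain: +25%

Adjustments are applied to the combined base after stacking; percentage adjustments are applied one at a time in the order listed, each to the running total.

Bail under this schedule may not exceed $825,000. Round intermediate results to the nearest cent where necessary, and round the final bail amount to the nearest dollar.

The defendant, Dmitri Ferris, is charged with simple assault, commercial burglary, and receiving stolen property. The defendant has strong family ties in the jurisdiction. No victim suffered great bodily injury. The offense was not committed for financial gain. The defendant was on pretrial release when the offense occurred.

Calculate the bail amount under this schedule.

$101,367

Base amounts from the schedule: simple assault $10,750; commercial burglary $114,000; receiving stolen property $11,500.
Stacking rule: highest base plus 30% of each additional charge. Highest is commercial burglary at $114,000. Additional: $10,750 × 30% = $3,225; $11,500 × 30% = $3,450. Combined base = $114,000 + $6,675 = $120,675.
Strong family ties in the jurisdiction (−40%): $120,675 × 0.6 = $72,405.
Defendant was on pretrial release at the time (+40%): $72,405 × 1.4 = $101,367.
$101,367 is within the $825,000 maximum.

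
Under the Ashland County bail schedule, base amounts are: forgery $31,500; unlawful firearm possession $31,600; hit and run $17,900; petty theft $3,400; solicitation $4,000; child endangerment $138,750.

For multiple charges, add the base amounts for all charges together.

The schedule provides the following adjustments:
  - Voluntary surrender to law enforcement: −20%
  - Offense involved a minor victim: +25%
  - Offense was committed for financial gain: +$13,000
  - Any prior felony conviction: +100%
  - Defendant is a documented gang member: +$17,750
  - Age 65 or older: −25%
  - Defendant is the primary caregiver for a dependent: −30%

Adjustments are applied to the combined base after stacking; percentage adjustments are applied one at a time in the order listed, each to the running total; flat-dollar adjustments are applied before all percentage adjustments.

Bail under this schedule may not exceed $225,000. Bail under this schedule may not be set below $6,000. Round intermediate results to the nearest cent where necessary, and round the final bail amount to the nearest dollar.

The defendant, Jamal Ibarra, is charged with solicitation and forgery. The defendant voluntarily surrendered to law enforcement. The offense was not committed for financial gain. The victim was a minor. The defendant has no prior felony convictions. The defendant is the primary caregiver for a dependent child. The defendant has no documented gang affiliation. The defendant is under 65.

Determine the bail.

$24,850

Base amounts from the schedule: solicitation $4,000; forgery $31,500.
Stacking rule: sum of all bases. $4,000 + $31,500 = $35,500.
Voluntary surrender to law enforcement (−20%): $35,500 × 0.8 = $28,400.
Offense involved a minor victim (+25%): $28,400 × 1.25 = $35,500.
Defendant is the primary caregiver for a dependent (−30%): $35,500 × 0.7 = $24,850.
$24,850 is within the $225,000 maximum.
$24,850 is at or above the $6,000 minimum.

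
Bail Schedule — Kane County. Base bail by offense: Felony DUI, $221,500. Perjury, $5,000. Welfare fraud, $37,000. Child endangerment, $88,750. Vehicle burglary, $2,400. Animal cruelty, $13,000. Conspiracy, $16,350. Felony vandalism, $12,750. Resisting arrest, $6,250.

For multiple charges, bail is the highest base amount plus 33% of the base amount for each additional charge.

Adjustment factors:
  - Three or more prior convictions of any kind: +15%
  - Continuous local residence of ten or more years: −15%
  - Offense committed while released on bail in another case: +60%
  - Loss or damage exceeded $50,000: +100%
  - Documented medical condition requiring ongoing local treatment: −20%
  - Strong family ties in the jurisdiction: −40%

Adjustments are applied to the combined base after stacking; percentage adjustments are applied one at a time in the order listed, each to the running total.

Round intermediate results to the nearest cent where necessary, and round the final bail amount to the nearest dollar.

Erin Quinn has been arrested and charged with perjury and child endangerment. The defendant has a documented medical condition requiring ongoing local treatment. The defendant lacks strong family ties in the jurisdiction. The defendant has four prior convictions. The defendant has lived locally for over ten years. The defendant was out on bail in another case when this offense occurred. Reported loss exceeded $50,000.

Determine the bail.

Base amounts from the schedule: perjury $5,000; child endangerment $88,750.
Stacking rule: highest base plus 33% of each additional charge. Highest is child endangerment at $88,750. Additional: $5,000 × 33% = $1,650. Combined base = $88,750 + $1,650 = $90,400.
Three or more prior convictions of any kind (+15%): $90,400 × 1.15 = $103,960.
Continuous local residence of ten or more years (−15%): $103,960 × 0.85 = $88,366.
Offense committed while released on bail in another case (+60%): $88,366 × 1.6 = $141,385.60.
Loss or damage exceeded $50,000 (+100%): $141,385.60 × 2 = $282,771.20.
Documented medical condition requiring ongoing local treatment (−20%): $282,771.20 × 0.8 = $226,216.96.
Rounded to the nearest dollar: $226,217.

$226,217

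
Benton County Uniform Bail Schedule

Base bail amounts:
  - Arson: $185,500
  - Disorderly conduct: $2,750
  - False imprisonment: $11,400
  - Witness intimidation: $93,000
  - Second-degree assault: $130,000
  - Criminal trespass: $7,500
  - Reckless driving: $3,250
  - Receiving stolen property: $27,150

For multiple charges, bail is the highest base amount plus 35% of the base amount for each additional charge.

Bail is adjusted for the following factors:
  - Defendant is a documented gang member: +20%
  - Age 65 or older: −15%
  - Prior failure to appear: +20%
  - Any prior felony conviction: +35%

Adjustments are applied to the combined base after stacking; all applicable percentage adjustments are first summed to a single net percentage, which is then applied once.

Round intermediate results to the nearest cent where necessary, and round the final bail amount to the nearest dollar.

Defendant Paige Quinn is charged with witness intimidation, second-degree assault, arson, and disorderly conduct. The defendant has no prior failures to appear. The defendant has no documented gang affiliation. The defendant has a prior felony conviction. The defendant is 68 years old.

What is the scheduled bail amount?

Base amounts from the schedule: witness intimidation $93,000; second-degree assault $130,000; arson $185,500; disorderly conduct $2,750.
Stacking rule: highest base plus 35% of each additional charge. Highest is arson at $185,500. Additional: $93,000 × 35% = $32,550; $130,000 × 35% = $45,500; $2,750 × 35% = $962.50. Combined base = $185,500 + $79,012.50 = $264,512.50.
Net percentage adjustment: −15% +35% = +20%. $264,512.50 × 1.2 = $317,415.

$317,415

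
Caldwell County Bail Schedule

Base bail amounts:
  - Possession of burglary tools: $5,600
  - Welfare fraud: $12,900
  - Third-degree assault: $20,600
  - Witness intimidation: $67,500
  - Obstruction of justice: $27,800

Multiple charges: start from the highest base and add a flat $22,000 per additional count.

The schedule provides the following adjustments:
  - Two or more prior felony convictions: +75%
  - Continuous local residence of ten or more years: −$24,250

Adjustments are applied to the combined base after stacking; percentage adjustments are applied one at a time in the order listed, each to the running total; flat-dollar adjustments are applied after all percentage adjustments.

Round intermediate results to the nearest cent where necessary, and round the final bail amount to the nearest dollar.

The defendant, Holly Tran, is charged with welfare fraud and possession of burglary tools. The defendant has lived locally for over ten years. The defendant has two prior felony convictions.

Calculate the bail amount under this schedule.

$36,825

Base amounts from the schedule: welfare fraud $12,900; possession of burglary tools $5,600.
Stacking rule: highest base plus $22,000 per additional charge. Highest is welfare fraud at $12,900; 1 additional charge → +$22,000. Combined base = $34,900.
Two or more prior felony convictions (+75%): $34,900 × 1.75 = $61,075.
Continuous local residence of ten or more years (−$24,250 flat): $61,075 − $24,250 = $36,825.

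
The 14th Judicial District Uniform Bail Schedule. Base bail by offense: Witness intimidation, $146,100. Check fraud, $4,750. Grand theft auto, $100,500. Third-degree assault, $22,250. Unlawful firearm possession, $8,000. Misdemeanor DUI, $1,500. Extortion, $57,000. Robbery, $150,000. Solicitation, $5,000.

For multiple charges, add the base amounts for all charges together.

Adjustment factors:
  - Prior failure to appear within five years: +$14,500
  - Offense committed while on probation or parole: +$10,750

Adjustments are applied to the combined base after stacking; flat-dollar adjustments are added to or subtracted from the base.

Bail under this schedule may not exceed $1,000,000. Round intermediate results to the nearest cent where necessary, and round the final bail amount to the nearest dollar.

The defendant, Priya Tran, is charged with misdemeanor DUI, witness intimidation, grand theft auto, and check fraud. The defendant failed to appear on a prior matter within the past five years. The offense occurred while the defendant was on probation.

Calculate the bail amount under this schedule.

Base amounts from the schedule: misdemeanor DUI $1,500; witness intimidation $146,100; grand theft auto $100,500; check fraud $4,750.
Stacking rule: sum of all bases. $1,500 + $146,100 + $100,500 + $4,750 = $252,850.
Prior failure to appear within five years (+$14,500 flat): $252,850 + $14,500 = $267,350.
Offense committed while on probation or parole (+$10,750 flat): $267,350 + $10,750 = $278,100.
$278,100 is within the $1,000,000 maximum.

$278,100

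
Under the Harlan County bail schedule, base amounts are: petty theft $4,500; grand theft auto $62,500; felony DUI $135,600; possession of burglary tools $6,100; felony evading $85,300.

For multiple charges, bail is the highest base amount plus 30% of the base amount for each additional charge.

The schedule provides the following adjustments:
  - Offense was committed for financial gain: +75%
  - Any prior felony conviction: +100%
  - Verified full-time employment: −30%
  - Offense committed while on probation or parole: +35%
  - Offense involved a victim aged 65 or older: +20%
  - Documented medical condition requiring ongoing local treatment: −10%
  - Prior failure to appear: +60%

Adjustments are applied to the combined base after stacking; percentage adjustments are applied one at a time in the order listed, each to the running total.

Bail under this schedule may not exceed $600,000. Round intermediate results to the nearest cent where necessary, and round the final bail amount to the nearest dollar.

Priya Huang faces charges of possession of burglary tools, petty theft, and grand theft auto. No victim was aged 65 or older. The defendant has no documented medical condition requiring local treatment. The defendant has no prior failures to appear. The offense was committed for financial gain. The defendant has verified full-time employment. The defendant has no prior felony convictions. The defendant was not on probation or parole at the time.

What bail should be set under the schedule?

$80,458

Base amounts from the schedule: possession of burglary tools $6,100; petty theft $4,500; grand theft auto $62,500.
Stacking rule: highest base plus 30% of each additional charge. Highest is grand theft auto at $62,500. Additional: $6,100 × 30% = $1,830; $4,500 × 30% = $1,350. Combined base = $62,500 + $3,180 = $65,680.
Offense was committed for financial gain (+75%): $65,680 × 1.75 = $114,940.
Verified full-time employment (−30%): $114,940 × 0.7 = $80,458.
$80,458 is within the $600,000 maximum.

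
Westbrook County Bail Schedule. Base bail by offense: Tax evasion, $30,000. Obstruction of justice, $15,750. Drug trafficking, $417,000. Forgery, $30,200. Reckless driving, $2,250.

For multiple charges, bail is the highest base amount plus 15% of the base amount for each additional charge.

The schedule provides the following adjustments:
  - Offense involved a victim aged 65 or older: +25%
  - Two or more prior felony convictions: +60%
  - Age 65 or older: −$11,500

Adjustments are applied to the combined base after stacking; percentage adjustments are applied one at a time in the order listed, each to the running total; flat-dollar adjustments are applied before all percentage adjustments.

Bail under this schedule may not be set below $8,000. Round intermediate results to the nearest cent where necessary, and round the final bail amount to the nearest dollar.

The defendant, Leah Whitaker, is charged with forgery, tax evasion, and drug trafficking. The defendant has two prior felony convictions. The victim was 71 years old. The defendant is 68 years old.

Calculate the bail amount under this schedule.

Base amounts from the schedule: forgery $30,200; tax evasion $30,000; drug trafficking $417,000.
Stacking rule: highest base plus 15% of each additional charge. Highest is drug trafficking at $417,000. Additional: $30,200 × 15% = $4,530; $30,000 × 15% = $4,500. Combined base = $417,000 + $9,030 = $426,030.
Age 65 or older (−$11,500 flat): $426,030 − $11,500 = $414,530.
Offense involved a victim aged 65 or older (+25%): $414,530 × 1.25 = $518,162.50.
Two or more prior felony convictions (+60%): $518,162.50 × 1.6 = $829,060.
$829,060 is at or above the $8,000 minimum.

$829,060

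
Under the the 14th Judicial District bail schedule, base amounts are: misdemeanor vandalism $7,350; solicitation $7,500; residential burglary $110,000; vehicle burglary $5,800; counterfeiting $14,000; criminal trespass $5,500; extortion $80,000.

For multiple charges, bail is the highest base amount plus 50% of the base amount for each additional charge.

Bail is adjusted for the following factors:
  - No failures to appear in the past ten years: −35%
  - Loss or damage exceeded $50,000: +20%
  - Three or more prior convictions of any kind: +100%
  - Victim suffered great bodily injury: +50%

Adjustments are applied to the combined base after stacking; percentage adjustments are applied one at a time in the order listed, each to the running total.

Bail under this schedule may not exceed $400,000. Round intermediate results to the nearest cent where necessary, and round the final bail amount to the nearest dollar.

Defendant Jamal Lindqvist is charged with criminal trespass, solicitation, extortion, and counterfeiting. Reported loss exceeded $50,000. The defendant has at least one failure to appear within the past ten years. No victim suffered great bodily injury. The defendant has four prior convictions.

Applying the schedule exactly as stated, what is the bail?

Base amounts from the schedule: criminal trespass $5,500; solicitation $7,500; extortion $80,000; counterfeiting $14,000.
Stacking rule: highest base plus 50% of each additional charge. Highest is extortion at $80,000. Additional: $5,500 × 50% = $2,750; $7,500 × 50% = $3,750; $14,000 × 50% = $7,000. Combined base = $80,000 + $13,500 = $93,500.
Loss or damage exceeded $50,000 (+20%): $93,500 × 1.2 = $112,200.
Three or more prior convictions of any kind (+100%): $112,200 × 2 = $224,400.
$224,400 is within the $400,000 maximum.

$224,400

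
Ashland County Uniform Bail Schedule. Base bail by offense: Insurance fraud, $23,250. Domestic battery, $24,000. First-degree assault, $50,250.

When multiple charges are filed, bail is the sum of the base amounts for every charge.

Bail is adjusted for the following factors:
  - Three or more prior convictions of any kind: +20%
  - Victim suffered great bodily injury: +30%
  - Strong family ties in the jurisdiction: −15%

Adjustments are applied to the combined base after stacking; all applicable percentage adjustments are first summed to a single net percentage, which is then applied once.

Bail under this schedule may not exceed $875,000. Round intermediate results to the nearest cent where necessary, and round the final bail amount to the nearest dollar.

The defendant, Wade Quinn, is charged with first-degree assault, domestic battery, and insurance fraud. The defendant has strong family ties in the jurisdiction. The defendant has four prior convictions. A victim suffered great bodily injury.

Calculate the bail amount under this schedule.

$131,625

Base amounts from the schedule: first-degree assault $50,250; domestic battery $24,000; insurance fraud $23,250.
Stacking rule: sum of all bases. $50,250 + $24,000 + $23,250 = $97,500.
Net percentage adjustment: +20% +30% −15% = +35%. $97,500 × 1.35 = $131,625.
$131,625 is within the $875,000 maximum.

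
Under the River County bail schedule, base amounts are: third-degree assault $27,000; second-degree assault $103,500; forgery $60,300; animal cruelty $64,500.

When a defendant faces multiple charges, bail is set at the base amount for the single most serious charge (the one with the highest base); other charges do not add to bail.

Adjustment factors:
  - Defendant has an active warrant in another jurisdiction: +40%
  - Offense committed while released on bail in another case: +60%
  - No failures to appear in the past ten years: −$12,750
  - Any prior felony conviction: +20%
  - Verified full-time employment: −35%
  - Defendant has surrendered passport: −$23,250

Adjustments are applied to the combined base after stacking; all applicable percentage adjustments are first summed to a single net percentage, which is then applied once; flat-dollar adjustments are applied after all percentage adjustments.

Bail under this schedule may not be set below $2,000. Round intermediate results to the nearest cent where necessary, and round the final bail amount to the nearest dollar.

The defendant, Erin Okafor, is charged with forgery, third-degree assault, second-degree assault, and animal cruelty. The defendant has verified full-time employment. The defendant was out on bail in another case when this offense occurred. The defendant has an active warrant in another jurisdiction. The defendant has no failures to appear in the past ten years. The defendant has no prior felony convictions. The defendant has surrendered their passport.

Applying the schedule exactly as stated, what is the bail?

$134,775

Base amounts from the schedule: forgery $60,300; third-degree assault $27,000; second-degree assault $103,500; animal cruelty $64,500.
Stacking rule: use the highest base only. Highest is second-degree assault at $103,500. Combined base = $103,500.
Net percentage adjustment: +40% +60% −35% = +65%. $103,500 × 1.65 = $170,775.
No failures to appear in the past ten years (−$12,750 flat): $170,775 − $12,750 = $158,025.
Defendant has surrendered passport (−$23,250 flat): $158,025 − $23,250 = $134,775.
$134,775 is at or above the $2,000 minimum.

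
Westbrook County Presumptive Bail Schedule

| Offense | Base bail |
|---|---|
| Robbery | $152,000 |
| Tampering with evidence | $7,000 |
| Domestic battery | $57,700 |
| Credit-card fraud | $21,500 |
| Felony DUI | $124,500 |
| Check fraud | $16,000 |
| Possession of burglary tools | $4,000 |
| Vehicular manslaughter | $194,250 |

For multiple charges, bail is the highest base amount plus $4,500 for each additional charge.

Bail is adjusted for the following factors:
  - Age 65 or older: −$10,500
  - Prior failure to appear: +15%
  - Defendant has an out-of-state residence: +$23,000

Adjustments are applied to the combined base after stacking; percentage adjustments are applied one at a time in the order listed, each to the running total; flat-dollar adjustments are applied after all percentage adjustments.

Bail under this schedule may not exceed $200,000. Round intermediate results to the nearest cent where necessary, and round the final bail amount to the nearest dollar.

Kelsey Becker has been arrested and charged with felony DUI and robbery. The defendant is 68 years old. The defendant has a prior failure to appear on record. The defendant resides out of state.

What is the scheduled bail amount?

$192,475

Base amounts from the schedule: felony DUI $124,500; robbery $152,000.
Stacking rule: highest base plus $4,500 per additional charge. Highest is robbery at $152,000; 1 additional charge → +$4,500. Combined base = $156,500.
Prior failure to appear (+15%): $156,500 × 1.15 = $179,975.
Age 65 or older (−$10,500 flat): $179,975 − $10,500 = $169,475.
Defendant has an out-of-state residence (+$23,000 flat): $169,475 + $23,000 = $192,475.
$192,475 is within the $200,000 maximum.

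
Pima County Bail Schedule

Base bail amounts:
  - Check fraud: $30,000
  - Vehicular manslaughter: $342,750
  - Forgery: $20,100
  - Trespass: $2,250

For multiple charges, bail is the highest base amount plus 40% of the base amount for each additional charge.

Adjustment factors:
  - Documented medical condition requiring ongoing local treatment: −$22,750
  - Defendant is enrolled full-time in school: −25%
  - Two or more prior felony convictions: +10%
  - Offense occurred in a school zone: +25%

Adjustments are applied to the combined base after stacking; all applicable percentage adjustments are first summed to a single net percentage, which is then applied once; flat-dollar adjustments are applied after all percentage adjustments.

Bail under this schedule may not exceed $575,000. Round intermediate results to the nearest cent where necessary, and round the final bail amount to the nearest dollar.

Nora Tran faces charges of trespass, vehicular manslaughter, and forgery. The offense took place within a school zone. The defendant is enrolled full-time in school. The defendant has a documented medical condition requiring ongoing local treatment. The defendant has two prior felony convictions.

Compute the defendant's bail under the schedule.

$364,109

Base amounts from the schedule: trespass $2,250; vehicular manslaughter $342,750; forgery $20,100.
Stacking rule: highest base plus 40% of each additional charge. Highest is vehicular manslaughter at $342,750. Additional: $2,250 × 40% = $900; $20,100 × 40% = $8,040. Combined base = $342,750 + $8,940 = $351,690.
Net percentage adjustment: −25% +10% +25% = +10%. $351,690 × 1.1 = $386,859.
Documented medical condition requiring ongoing local treatment (−$22,750 flat): $386,859 − $22,750 = $364,109.
$364,109 is within the $575,000 maximum.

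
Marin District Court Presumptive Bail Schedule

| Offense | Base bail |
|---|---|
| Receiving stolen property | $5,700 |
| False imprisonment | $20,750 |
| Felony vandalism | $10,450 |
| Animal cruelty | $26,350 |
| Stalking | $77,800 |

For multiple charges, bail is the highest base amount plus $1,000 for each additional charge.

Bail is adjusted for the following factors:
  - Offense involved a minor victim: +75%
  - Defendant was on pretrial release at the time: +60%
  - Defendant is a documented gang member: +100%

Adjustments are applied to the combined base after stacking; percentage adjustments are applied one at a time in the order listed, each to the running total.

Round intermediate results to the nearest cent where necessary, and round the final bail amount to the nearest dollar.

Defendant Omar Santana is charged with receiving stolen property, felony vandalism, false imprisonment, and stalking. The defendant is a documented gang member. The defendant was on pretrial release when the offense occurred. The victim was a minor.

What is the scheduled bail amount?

$452,480

Base amounts from the schedule: receiving stolen property $5,700; felony vandalism $10,450; false imprisonment $20,750; stalking $77,800.
Stacking rule: highest base plus $1,000 per additional charge. Highest is stalking at $77,800; 3 additional charges → +$3,000. Combined base = $80,800.
Offense involved a minor victim (+75%): $80,800 × 1.75 = $141,400.
Defendant was on pretrial release at the time (+60%): $141,400 × 1.6 = $226,240.
Defendant is a documented gang member (+100%): $226,240 × 2 = $452,480.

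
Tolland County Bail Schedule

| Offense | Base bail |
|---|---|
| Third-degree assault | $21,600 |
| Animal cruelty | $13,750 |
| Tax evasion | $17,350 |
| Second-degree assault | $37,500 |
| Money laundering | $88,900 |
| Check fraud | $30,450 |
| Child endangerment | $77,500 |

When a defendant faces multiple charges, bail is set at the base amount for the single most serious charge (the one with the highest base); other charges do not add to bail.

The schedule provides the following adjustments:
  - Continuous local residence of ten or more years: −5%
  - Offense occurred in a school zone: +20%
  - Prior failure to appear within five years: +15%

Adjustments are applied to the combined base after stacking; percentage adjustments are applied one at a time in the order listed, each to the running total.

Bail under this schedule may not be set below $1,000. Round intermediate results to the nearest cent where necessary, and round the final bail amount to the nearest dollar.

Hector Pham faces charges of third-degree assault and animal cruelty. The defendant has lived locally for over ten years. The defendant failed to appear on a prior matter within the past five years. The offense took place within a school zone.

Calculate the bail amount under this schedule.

Base amounts from the schedule: third-degree assault $21,600; animal cruelty $13,750.
Stacking rule: use the highest base only. Highest is third-degree assault at $21,600. Combined base = $21,600.
Continuous local residence of ten or more years (−5%): $21,600 × 0.95 = $20,520.
Offense occurred in a school zone (+20%): $20,520 × 1.2 = $24,624.
Prior failure to appear within five years (+15%): $24,624 × 1.15 = $28,317.60.
$28,317.60 is at or above the $1,000 minimum.
Rounded to the nearest dollar: $28,318.

$28,318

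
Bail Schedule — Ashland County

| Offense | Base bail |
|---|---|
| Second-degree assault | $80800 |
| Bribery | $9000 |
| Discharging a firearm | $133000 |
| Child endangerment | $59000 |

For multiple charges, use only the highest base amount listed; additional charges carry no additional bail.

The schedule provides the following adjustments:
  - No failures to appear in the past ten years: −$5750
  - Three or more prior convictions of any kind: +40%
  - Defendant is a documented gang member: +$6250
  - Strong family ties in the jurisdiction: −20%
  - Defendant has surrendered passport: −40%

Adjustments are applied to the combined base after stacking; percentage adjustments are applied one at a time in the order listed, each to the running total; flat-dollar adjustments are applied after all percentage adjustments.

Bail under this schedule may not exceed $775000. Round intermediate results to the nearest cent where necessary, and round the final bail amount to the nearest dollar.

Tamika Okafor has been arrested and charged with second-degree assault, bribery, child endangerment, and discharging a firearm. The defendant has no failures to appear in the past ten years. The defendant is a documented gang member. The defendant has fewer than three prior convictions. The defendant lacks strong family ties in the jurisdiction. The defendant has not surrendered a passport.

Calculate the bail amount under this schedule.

$133500

Base amounts from the schedule: second-degree assault $80800; bribery $9000; child endangerment $59000; discharging a firearm $133000.
Stacking rule: use the highest base only. Highest is discharging a firearm at $133000. Combined base = $133000.
No failures to appear in the past ten years (−$5750 flat): $133000 − $5750 = $127250.
Defendant is a documented gang member (+$6250 flat): $127250 + $6250 = $133500.
$133500 is within the $775000 maximum.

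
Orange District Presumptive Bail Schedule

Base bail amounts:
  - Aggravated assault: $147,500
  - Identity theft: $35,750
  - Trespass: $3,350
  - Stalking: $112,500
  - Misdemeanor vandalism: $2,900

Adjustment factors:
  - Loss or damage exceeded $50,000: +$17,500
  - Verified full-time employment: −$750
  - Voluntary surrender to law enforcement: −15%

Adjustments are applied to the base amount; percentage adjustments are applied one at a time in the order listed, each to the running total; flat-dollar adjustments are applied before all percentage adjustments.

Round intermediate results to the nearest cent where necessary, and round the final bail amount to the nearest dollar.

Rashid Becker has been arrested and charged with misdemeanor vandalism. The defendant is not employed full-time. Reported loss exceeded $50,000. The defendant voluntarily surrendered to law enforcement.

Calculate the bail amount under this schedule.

$17,340

Base amounts from the schedule: misdemeanor vandalism $2,900.
Single charge. Combined base = $2,900.
Loss or damage exceeded $50,000 (+$17,500 flat): $2,900 + $17,500 = $20,400.
Voluntary surrender to law enforcement (−15%): $20,400 × 0.85 = $17,340.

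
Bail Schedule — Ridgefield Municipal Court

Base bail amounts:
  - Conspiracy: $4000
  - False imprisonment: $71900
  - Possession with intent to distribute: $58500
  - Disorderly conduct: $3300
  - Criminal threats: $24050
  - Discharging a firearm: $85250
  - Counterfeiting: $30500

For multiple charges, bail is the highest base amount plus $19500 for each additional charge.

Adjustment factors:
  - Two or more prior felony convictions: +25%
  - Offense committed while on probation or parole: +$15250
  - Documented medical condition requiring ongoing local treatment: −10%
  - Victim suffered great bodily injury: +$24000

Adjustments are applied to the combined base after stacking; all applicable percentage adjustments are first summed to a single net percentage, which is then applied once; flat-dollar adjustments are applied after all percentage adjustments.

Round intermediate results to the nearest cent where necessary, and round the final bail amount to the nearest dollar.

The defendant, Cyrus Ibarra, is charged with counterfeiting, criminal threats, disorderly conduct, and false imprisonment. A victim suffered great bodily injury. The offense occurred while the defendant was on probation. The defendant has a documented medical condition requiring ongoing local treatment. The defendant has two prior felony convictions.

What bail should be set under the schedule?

Base amounts from the schedule: counterfeiting $30500; criminal threats $24050; disorderly conduct $3300; false imprisonment $71900.
Stacking rule: highest base plus $19500 per additional charge. Highest is false imprisonment at $71900; 3 additional charges → +$58500. Combined base = $130400.
Net percentage adjustment: +25% −10% = +15%. $130400 × 1.15 = $149960.
Offense committed while on probation or parole (+$15250 flat): $149960 + $15250 = $165210.
Victim suffered great bodily injury (+$24000 flat): $165210 + $24000 = $189210.

$189210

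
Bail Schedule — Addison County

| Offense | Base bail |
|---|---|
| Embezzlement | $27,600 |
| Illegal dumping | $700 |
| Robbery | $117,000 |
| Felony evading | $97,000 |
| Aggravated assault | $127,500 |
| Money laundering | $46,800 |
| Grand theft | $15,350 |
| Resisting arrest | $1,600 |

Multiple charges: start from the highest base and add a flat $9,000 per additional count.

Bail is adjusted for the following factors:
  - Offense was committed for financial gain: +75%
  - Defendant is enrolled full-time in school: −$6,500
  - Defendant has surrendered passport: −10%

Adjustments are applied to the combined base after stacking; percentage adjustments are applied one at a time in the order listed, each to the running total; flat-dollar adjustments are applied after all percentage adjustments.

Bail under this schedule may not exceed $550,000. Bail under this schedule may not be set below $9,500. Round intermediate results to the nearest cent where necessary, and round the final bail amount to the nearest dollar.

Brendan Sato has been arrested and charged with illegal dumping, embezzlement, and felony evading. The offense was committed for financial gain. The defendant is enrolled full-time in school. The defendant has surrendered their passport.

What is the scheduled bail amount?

$174,625

Base amounts from the schedule: illegal dumping $700; embezzlement $27,600; felony evading $97,000.
Stacking rule: highest base plus $9,000 per additional charge. Highest is felony evading at $97,000; 2 additional charges → +$18,000. Combined base = $115,000.
Offense was committed for financial gain (+75%): $115,000 × 1.75 = $201,250.
Defendant has surrendered passport (−10%): $201,250 × 0.9 = $181,125.
Defendant is enrolled full-time in school (−$6,500 flat): $181,125 − $6,500 = $174,625.
$174,625 is within the $550,000 maximum.
$174,625 is at or above the $9,500 minimum.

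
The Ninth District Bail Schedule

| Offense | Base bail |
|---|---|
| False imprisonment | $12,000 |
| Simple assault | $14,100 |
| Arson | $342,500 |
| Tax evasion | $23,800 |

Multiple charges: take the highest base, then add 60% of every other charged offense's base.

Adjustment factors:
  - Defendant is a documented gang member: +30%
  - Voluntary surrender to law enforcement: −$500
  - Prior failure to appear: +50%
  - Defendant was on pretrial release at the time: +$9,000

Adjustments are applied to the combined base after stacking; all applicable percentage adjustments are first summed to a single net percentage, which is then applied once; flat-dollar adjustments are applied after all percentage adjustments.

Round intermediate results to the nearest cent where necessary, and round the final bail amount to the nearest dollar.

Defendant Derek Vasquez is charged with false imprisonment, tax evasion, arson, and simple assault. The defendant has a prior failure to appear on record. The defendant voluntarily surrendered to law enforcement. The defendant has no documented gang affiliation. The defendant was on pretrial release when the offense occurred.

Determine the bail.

$567,160

Base amounts from the schedule: false imprisonment $12,000; tax evasion $23,800; arson $342,500; simple assault $14,100.
Stacking rule: highest base plus 60% of each additional charge. Highest is arson at $342,500. Additional: $12,000 × 60% = $7,200; $23,800 × 60% = $14,280; $14,100 × 60% = $8,460. Combined base = $342,500 + $29,940 = $372,440.
Prior failure to appear (+50%): $372,440 × 1.5 = $558,660.
Voluntary surrender to law enforcement (−$500 flat): $558,660 − $500 = $558,160.
Defendant was on pretrial release at the time (+$9,000 flat): $558,160 + $9,000 = $567,160.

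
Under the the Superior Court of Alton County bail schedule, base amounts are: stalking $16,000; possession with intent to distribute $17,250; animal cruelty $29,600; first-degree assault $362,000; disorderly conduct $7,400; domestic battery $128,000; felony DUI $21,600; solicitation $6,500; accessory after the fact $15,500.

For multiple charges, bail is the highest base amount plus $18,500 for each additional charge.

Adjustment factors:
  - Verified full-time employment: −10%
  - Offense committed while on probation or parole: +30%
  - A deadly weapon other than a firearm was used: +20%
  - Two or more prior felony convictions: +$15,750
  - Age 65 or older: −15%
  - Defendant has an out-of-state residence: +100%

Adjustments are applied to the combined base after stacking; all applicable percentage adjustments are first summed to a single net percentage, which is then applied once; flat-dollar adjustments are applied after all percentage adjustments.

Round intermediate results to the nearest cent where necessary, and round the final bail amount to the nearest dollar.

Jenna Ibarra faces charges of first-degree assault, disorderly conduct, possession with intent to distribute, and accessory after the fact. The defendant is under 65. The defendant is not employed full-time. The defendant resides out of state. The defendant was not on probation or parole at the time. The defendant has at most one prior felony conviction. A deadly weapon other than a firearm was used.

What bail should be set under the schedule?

Base amounts from the schedule: first-degree assault $362,000; disorderly conduct $7,400; possession with intent to distribute $17,250; accessory after the fact $15,500.
Stacking rule: highest base plus $18,500 per additional charge. Highest is first-degree assault at $362,000; 3 additional charges → +$55,500. Combined base = $417,500.
Net percentage adjustment: +20% +100% = +120%. $417,500 × 2.2 = $918,500.

$918,500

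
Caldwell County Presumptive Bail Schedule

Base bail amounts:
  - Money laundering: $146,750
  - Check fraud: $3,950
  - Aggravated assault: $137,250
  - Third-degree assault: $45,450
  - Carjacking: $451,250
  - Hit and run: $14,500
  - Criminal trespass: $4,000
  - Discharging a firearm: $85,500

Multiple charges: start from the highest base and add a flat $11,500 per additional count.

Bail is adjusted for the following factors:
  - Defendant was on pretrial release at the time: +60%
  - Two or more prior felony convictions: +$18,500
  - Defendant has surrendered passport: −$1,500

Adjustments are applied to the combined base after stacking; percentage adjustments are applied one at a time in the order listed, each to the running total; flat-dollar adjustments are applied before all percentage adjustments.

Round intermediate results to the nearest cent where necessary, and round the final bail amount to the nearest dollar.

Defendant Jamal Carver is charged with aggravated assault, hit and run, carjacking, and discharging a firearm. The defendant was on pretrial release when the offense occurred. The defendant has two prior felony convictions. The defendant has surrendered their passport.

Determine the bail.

Base amounts from the schedule: aggravated assault $137,250; hit and run $14,500; carjacking $451,250; discharging a firearm $85,500.
Stacking rule: highest base plus $11,500 per additional charge. Highest is carjacking at $451,250; 3 additional charges → +$34,500. Combined base = $485,750.
Two or more prior felony convictions (+$18,500 flat): $485,750 + $18,500 = $504,250.
Defendant has surrendered passport (−$1,500 flat): $504,250 − $1,500 = $502,750.
Defendant was on pretrial release at the time (+60%): $502,750 × 1.6 = $804,400.

$804,400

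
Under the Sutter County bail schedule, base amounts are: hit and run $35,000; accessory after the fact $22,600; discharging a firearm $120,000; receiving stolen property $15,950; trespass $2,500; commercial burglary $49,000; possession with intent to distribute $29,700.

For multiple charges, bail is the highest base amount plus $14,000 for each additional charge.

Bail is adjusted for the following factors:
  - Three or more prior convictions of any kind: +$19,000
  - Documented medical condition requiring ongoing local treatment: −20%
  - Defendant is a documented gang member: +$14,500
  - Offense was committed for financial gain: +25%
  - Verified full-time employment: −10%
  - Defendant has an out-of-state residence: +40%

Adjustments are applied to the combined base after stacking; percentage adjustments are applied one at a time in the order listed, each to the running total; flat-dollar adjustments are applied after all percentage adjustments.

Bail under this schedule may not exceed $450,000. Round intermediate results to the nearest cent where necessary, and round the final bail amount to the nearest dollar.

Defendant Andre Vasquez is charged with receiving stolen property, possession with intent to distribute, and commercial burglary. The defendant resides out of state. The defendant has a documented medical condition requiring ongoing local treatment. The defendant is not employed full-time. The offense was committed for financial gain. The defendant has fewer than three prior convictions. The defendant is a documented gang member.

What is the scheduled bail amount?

Base amounts from the schedule: receiving stolen property $15,950; possession with intent to distribute $29,700; commercial burglary $49,000.
Stacking rule: highest base plus $14,000 per additional charge. Highest is commercial burglary at $49,000; 2 additional charges → +$28,000. Combined base = $77,000.
Documented medical condition requiring ongoing local treatment (−20%): $77,000 × 0.8 = $61,600.
Offense was committed for financial gain (+25%): $61,600 × 1.25 = $77,000.
Defendant has an out-of-state residence (+40%): $77,000 × 1.4 = $107,800.
Defendant is a documented gang member (+$14,500 flat): $107,800 + $14,500 = $122,300.
$122,300 is within the $450,000 maximum.

$122,300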